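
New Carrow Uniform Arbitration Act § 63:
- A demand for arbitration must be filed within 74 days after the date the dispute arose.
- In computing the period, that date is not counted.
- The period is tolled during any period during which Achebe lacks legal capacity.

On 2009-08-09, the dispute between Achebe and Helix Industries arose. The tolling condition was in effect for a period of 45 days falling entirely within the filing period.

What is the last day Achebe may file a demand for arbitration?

74 days after 2009-08-09 is October 22, 2009.
Tolling adds 45 days: October 22, 2009 + 45 days = December 6, 2009.

December 6, 2009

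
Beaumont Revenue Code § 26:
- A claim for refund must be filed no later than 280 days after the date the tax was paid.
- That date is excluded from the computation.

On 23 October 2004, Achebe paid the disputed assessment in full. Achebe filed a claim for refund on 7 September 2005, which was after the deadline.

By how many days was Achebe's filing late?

280 days after 23 October 2004 is July 30, 2005.
The deadline is July 30, 2005; from July 30, 2005 to September 7, 2005 is 39 days.

39 days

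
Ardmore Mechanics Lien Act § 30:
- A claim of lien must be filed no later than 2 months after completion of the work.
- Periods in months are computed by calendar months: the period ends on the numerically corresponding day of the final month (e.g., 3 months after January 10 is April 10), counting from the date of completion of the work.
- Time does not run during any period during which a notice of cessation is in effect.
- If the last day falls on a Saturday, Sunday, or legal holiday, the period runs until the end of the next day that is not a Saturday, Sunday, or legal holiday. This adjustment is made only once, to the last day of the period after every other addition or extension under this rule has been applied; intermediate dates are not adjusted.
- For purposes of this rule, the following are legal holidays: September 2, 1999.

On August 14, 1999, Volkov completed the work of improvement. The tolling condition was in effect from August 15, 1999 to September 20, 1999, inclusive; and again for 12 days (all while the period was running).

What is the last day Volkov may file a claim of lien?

2 months after August 14, 1999 is October 14, 1999.
From August 15, 1999 through September 20, 1999 inclusive is 37 days; tolling adds 37 days: October 14, 1999 + 37 days = November 20, 1999.
Tolling adds 12 days: November 20, 1999 + 12 days = December 2, 1999.
December 2, 1999 is a Thursday and not a legal holiday, so no extension applies.

December 2, 1999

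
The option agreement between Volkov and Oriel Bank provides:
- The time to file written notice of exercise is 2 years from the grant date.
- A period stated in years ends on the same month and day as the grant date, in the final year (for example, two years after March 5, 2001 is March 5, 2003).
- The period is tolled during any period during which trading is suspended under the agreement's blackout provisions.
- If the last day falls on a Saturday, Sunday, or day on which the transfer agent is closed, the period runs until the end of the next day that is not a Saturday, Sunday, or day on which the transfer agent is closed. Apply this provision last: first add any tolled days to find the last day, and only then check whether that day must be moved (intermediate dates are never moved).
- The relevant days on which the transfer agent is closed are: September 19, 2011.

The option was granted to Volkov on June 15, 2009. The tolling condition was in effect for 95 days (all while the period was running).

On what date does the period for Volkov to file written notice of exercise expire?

September 20, 2011

2 years after June 15, 2009 is June 15, 2011.
Tolling adds 95 days: June 15, 2011 + 95 days = September 18, 2011.
September 18, 2011 is Sunday; September 19, 2011 is a listed holiday. The next qualifying day is September 20, 2011.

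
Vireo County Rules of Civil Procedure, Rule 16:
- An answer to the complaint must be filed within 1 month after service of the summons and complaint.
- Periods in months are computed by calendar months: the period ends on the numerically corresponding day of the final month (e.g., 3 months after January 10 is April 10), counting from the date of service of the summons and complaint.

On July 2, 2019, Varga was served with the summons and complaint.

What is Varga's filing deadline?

August 2, 2019

1 month after July 2, 2019 is August 2, 2019.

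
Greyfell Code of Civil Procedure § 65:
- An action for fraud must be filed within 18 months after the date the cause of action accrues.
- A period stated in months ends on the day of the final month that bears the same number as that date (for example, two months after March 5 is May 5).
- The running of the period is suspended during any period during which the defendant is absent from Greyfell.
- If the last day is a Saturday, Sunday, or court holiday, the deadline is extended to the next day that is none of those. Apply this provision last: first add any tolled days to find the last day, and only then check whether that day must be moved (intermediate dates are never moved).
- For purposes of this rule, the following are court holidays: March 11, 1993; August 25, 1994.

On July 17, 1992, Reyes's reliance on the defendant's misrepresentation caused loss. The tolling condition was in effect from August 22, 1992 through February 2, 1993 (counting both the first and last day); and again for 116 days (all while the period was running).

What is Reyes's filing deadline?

18 months after July 17, 1992 is January 17, 1994.
From August 22, 1992 through February 2, 1993 inclusive is 165 days; tolling adds 165 days: January 17, 1994 + 165 days = July 1, 1994.
Tolling adds 116 days: July 1, 1994 + 116 days = October 25, 1994.
October 25, 1994 is a Tuesday and not a court holiday, so no extension applies.

October 25, 1994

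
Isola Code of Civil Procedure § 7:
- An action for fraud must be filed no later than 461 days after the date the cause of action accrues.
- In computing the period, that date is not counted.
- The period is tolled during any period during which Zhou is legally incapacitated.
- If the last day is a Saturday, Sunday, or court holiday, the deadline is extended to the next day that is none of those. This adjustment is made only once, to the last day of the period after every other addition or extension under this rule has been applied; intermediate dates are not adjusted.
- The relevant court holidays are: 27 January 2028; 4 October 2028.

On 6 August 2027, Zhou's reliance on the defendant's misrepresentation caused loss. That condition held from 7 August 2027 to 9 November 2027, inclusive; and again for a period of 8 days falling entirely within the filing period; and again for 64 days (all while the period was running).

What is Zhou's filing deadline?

461 days after 6 August 2027 is November 9, 2028.
From August 7, 2027 through November 9, 2027 inclusive is 95 days; tolling adds 95 days: November 9, 2028 + 95 days = February 12, 2029.
Tolling adds 8 days: February 12, 2029 + 8 days = February 20, 2029.
Tolling adds 64 days: February 20, 2029 + 64 days = April 25, 2029.
April 25, 2029 is a Wednesday and not a court holiday, so no extension applies.

April 25, 2029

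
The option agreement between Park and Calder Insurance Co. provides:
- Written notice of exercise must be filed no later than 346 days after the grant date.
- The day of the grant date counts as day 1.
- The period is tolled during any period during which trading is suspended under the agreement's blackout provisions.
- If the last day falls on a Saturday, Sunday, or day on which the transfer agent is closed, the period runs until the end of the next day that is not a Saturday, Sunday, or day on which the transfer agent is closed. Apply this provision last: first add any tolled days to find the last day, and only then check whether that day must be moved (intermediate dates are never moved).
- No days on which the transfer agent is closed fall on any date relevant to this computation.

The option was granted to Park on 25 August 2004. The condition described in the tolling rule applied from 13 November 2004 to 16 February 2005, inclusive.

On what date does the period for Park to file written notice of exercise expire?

Counting 25 August 2004 as day 1, day 346 is August 5, 2005.
From November 13, 2004 through February 16, 2005 inclusive is 96 days; tolling adds 96 days: August 5, 2005 + 96 days = November 9, 2005.
November 9, 2005 is a Wednesday and not a day on which the transfer agent is closed, so no extension applies.

November 9, 2005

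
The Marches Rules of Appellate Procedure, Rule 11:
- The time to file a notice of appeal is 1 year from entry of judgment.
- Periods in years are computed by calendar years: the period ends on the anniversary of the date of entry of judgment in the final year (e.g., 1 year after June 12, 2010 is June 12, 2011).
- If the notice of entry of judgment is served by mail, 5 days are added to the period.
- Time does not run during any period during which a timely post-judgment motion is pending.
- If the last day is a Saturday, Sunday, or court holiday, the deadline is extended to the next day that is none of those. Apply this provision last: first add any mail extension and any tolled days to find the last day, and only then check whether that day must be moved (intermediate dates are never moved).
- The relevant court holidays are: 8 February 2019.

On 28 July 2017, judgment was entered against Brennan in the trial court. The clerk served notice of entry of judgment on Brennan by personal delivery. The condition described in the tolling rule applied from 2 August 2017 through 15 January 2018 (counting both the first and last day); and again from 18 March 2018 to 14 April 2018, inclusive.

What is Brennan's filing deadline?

February 11, 2019

1 year after 28 July 2017 is July 28, 2018.
Service was not by mail, so no mail extension applies.
From August 2, 2017 through January 15, 2018 inclusive is 167 days; tolling adds 167 days: July 28, 2018 + 167 days = January 11, 2019.
From March 18, 2018 through April 14, 2018 inclusive is 28 days; tolling adds 28 days: January 11, 2019 + 28 days = February 8, 2019.
February 8, 2019 is a listed holiday; February 9, 2019 is Saturday; February 10, 2019 is Sunday. The next qualifying day is February 11, 2019.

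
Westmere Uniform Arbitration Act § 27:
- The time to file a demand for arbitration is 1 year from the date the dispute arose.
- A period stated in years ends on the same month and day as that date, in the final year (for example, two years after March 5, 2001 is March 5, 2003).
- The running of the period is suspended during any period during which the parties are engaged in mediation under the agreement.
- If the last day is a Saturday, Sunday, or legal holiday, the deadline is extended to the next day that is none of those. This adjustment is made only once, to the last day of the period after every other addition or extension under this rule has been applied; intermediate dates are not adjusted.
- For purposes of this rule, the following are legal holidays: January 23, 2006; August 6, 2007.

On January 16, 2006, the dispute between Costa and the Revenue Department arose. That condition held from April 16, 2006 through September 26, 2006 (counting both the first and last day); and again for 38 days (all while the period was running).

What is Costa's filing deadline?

1 year after January 16, 2006 is January 16, 2007.
From April 16, 2006 through September 26, 2006 inclusive is 164 days; tolling adds 164 days: January 16, 2007 + 164 days = June 29, 2007.
Tolling adds 38 days: June 29, 2007 + 38 days = August 6, 2007.
August 6, 2007 is a listed holiday. The next qualifying day is August 7, 2007.

August 7, 2007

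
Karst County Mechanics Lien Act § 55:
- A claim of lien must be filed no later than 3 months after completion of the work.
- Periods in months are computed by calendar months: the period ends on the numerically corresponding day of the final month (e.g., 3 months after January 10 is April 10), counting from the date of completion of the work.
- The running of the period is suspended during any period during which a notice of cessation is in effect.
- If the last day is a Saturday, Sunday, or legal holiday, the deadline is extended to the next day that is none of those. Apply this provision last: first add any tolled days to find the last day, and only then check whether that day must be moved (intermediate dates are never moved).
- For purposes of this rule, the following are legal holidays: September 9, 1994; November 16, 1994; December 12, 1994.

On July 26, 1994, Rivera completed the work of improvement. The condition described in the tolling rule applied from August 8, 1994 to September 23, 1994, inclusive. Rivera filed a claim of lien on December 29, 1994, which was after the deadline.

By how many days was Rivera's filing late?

3 months after July 26, 1994 is October 26, 1994.
From August 8, 1994 through September 23, 1994 inclusive is 47 days; tolling adds 47 days: October 26, 1994 + 47 days = December 12, 1994.
December 12, 1994 is a listed holiday. The next qualifying day is December 13, 1994.
The deadline is December 13, 1994; from December 13, 1994 to December 29, 1994 is 16 days.

16 days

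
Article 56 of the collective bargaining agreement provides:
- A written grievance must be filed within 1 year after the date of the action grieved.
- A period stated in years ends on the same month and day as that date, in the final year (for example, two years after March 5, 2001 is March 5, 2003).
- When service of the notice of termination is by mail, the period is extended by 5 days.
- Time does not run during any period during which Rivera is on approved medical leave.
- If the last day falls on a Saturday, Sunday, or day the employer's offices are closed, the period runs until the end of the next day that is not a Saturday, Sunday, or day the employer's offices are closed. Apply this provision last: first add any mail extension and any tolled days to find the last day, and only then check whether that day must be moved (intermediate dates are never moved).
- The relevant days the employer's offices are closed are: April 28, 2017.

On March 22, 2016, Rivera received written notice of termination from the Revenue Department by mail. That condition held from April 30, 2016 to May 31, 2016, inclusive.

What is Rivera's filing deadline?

May 1, 2017

1 year after March 22, 2016 is March 22, 2017.
Service was by mail, adding 5 days: March 22, 2017 + 5 days = March 27, 2017.
From April 30, 2016 through May 31, 2016 inclusive is 32 days; tolling adds 32 days: March 27, 2017 + 32 days = April 28, 2017.
April 28, 2017 is a listed holiday; April 29, 2017 is Saturday; April 30, 2017 is Sunday. The next qualifying day is May 1, 2017.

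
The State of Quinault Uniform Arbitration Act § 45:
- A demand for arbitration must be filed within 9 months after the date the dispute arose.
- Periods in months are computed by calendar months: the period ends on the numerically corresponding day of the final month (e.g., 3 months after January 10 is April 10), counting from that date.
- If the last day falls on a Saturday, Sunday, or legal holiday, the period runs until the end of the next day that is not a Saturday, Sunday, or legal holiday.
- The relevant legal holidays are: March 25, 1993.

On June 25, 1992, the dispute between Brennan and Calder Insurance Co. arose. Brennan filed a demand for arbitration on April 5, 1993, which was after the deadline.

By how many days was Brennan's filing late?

9 months after June 25, 1992 is March 25, 1993.
March 25, 1993 is a listed holiday. The next qualifying day is March 26, 1993.
The deadline is March 26, 1993; from March 26, 1993 to April 5, 1993 is 10 days.

10 days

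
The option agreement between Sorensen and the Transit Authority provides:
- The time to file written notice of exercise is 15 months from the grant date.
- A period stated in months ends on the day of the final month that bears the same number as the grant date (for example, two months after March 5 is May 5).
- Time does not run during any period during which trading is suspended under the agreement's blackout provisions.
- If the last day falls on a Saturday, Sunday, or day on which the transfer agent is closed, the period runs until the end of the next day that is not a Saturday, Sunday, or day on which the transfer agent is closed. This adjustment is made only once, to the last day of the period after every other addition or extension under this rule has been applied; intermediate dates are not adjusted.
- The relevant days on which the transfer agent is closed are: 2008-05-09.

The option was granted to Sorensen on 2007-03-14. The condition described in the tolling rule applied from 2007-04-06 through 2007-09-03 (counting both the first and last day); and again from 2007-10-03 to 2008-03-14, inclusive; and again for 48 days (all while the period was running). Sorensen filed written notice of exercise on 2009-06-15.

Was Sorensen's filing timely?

No

15 months after 2007-03-14 is June 14, 2008.
From April 6, 2007 through September 3, 2007 inclusive is 151 days; tolling adds 151 days: June 14, 2008 + 151 days = November 12, 2008.
From October 3, 2007 through March 14, 2008 inclusive is 164 days; tolling adds 164 days: November 12, 2008 + 164 days = April 25, 2009.
Tolling adds 48 days: April 25, 2009 + 48 days = June 12, 2009.
June 12, 2009 is a Friday and not a day on which the transfer agent is closed, so no extension applies.
The deadline is June 12, 2009; the filing on June 15, 2009 is after that date.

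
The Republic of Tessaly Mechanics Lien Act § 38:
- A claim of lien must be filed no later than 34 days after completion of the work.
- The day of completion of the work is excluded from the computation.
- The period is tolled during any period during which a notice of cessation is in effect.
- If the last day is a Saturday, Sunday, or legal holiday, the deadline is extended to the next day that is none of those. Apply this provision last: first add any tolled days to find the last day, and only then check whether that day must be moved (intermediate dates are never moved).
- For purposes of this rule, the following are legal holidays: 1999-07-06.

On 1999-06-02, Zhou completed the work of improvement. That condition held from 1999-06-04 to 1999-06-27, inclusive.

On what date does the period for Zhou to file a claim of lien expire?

July 30, 1999

34 days after 1999-06-02 is July 6, 1999.
From June 4, 1999 through June 27, 1999 inclusive is 24 days; tolling adds 24 days: July 6, 1999 + 24 days = July 30, 1999.
July 30, 1999 is a Friday and not a legal holiday, so no extension applies.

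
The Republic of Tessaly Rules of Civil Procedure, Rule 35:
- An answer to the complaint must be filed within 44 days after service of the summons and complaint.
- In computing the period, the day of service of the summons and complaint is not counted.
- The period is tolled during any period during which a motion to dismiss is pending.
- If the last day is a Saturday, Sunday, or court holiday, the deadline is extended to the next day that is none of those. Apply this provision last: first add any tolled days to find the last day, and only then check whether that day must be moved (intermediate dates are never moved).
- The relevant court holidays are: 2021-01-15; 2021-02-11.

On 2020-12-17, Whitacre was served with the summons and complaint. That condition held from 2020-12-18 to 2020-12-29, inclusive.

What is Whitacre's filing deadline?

44 days after 2020-12-17 is January 30, 2021.
From December 18, 2020 through December 29, 2020 inclusive is 12 days; tolling adds 12 days: January 30, 2021 + 12 days = February 11, 2021.
February 11, 2021 is a listed holiday. The next qualifying day is February 12, 2021.

February 12, 2021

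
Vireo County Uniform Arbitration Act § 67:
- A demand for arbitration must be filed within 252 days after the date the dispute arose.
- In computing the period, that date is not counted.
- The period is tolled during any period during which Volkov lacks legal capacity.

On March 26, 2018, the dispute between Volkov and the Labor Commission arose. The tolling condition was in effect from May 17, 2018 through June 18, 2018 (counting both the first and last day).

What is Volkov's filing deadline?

252 days after March 26, 2018 is December 3, 2018.
From May 17, 2018 through June 18, 2018 inclusive is 33 days; tolling adds 33 days: December 3, 2018 + 33 days = January 5, 2019.

January 5, 2019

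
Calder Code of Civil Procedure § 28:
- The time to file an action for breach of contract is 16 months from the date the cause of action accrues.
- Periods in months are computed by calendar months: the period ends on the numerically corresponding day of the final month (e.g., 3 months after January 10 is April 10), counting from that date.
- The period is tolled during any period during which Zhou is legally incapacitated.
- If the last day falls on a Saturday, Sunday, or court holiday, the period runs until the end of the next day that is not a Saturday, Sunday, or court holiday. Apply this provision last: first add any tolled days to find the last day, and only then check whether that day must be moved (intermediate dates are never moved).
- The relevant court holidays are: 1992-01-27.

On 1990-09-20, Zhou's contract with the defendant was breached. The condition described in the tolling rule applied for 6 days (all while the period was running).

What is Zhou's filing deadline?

16 months after 1990-09-20 is January 20, 1992.
Tolling adds 6 days: January 20, 1992 + 6 days = January 26, 1992.
January 26, 1992 is Sunday; January 27, 1992 is a listed holiday. The next qualifying day is January 28, 1992.

January 28, 1992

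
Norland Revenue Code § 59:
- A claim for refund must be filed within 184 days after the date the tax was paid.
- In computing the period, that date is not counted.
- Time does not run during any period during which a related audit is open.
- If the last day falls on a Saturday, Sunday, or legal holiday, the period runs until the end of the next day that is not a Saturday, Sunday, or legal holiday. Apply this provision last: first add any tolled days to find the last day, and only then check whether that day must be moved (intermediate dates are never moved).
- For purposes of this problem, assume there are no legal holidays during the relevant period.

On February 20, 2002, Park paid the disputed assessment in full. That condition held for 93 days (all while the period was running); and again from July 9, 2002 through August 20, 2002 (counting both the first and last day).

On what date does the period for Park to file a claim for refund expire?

184 days after February 20, 2002 is August 23, 2002.
Tolling adds 93 days: August 23, 2002 + 93 days = November 24, 2002.
From July 9, 2002 through August 20, 2002 inclusive is 43 days; tolling adds 43 days: November 24, 2002 + 43 days = January 6, 2003.
January 6, 2003 is a Monday and not a legal holiday, so no extension applies.

January 6, 2003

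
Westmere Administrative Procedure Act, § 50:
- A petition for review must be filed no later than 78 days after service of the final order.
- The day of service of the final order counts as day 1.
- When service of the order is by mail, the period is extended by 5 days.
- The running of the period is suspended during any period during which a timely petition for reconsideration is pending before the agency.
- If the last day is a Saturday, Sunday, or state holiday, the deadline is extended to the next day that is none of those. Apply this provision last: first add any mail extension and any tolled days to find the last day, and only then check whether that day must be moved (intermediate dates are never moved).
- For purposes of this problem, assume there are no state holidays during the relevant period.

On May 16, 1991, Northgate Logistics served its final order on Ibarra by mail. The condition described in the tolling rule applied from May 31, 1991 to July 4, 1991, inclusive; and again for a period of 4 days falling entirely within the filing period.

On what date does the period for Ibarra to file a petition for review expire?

September 16, 1991

Counting May 16, 1991 as day 1, day 78 is August 1, 1991.
Service was by mail, adding 5 days: August 1, 1991 + 5 days = August 6, 1991.
From May 31, 1991 through July 4, 1991 inclusive is 35 days; tolling adds 35 days: August 6, 1991 + 35 days = September 10, 1991.
Tolling adds 4 days: September 10, 1991 + 4 days = September 14, 1991.
September 14, 1991 is Saturday; September 15, 1991 is Sunday. The next qualifying day is September 16, 1991.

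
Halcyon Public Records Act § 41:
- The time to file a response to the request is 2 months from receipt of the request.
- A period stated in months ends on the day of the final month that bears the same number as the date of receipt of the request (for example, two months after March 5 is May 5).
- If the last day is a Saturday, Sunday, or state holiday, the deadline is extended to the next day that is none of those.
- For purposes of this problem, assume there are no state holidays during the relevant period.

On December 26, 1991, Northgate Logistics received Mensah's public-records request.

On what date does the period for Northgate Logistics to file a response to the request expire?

February 26, 1992

2 months after December 26, 1991 is February 26, 1992.
February 26, 1992 is a Wednesday and not a state holiday, so no extension applies.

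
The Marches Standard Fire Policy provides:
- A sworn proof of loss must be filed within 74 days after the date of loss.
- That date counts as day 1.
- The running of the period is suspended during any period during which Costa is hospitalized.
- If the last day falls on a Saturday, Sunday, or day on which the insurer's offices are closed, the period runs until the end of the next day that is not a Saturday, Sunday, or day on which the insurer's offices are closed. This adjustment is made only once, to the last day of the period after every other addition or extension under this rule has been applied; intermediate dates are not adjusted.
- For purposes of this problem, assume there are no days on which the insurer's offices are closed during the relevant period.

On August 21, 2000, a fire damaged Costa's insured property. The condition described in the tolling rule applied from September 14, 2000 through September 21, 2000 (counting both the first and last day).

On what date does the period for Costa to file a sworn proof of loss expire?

November 10, 2000

Counting August 21, 2000 as day 1, day 74 is November 2, 2000.
From September 14, 2000 through September 21, 2000 inclusive is 8 days; tolling adds 8 days: November 2, 2000 + 8 days = November 10, 2000.
November 10, 2000 is a Friday and not a day on which the insurer's offices are closed, so no extension applies.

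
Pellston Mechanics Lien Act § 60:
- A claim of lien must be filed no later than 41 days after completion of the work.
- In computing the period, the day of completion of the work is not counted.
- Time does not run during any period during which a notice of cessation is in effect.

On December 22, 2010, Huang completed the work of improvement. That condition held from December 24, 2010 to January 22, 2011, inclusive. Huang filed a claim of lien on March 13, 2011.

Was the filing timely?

41 days after December 22, 2010 is February 1, 2011.
From December 24, 2010 through January 22, 2011 inclusive is 30 days; tolling adds 30 days: February 1, 2011 + 30 days = March 3, 2011.
The deadline is March 3, 2011; the filing on March 13, 2011 is after that date.

No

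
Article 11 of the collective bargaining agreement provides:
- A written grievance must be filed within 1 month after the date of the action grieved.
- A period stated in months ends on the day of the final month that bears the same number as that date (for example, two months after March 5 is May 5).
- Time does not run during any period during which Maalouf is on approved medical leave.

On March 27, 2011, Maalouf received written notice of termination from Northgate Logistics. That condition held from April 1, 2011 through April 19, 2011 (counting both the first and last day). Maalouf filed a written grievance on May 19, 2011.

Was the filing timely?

No

1 month after March 27, 2011 is April 27, 2011.
From April 1, 2011 through April 19, 2011 inclusive is 19 days; tolling adds 19 days: April 27, 2011 + 19 days = May 16, 2011.
The deadline is May 16, 2011; the filing on May 19, 2011 is after that date.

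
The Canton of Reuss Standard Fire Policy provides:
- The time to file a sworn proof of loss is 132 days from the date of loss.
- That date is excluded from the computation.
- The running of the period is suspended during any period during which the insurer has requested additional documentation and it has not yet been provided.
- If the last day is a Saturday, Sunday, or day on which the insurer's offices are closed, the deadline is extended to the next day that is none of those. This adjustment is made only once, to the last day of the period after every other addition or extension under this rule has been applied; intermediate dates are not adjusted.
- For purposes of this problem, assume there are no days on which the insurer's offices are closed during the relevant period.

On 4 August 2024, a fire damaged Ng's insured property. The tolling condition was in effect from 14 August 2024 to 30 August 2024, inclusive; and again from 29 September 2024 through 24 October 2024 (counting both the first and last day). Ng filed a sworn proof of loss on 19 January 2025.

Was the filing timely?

132 days after 4 August 2024 is December 14, 2024.
From August 14, 2024 through August 30, 2024 inclusive is 17 days; tolling adds 17 days: December 14, 2024 + 17 days = December 31, 2024.
From September 29, 2024 through October 24, 2024 inclusive is 26 days; tolling adds 26 days: December 31, 2024 + 26 days = January 26, 2025.
January 26, 2025 is Sunday. The next qualifying day is January 27, 2025.
The deadline is January 27, 2025; the filing on January 19, 2025 is on or before that date.

Yes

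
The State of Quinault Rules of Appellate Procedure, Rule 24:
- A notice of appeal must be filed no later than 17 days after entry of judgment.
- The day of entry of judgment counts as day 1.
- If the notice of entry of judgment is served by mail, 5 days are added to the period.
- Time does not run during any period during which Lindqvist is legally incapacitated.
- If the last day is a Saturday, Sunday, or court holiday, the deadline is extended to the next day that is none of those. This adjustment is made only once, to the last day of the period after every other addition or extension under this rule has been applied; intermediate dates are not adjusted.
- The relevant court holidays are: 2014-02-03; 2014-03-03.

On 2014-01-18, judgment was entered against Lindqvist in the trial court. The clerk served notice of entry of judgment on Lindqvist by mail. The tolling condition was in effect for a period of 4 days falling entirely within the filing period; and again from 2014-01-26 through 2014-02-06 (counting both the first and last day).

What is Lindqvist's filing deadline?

Counting 2014-01-18 as day 1, day 17 is February 3, 2014.
Service was by mail, adding 5 days: February 3, 2014 + 5 days = February 8, 2014.
Tolling adds 4 days: February 8, 2014 + 4 days = February 12, 2014.
From January 26, 2014 through February 6, 2014 inclusive is 12 days; tolling adds 12 days: February 12, 2014 + 12 days = February 24, 2014.
February 24, 2014 is a Monday and not a court holiday, so no extension applies.

February 24, 2014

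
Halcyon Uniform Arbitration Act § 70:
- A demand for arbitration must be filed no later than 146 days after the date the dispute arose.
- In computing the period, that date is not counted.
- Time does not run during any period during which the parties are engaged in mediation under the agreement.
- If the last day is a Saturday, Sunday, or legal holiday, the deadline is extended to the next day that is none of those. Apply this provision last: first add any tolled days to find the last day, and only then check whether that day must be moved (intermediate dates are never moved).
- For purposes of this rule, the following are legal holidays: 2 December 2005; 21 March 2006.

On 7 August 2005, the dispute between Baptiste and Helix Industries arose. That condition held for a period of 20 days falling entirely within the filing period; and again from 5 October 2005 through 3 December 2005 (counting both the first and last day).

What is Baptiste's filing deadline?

March 22, 2006

146 days after 7 August 2005 is December 31, 2005.
Tolling adds 20 days: December 31, 2005 + 20 days = January 20, 2006.
From October 5, 2005 through December 3, 2005 inclusive is 60 days; tolling adds 60 days: January 20, 2006 + 60 days = March 21, 2006.
March 21, 2006 is a listed holiday. The next qualifying day is March 22, 2006.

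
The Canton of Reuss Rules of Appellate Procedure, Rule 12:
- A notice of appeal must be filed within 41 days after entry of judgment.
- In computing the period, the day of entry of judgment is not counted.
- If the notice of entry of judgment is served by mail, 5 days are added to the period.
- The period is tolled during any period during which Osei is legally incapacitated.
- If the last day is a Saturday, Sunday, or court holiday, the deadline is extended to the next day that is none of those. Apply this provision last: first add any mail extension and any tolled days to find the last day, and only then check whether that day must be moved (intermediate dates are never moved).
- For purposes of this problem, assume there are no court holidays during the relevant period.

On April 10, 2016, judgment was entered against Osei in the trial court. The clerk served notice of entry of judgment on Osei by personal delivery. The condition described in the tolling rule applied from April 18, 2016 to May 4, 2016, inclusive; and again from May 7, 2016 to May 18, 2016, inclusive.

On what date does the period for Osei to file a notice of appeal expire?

June 20, 2016

41 days after April 10, 2016 is May 21, 2016.
Service was not by mail, so no mail extension applies.
From April 18, 2016 through May 4, 2016 inclusive is 17 days; tolling adds 17 days: May 21, 2016 + 17 days = June 7, 2016.
From May 7, 2016 through May 18, 2016 inclusive is 12 days; tolling adds 12 days: June 7, 2016 + 12 days = June 19, 2016.
June 19, 2016 is Sunday. The next qualifying day is June 20, 2016.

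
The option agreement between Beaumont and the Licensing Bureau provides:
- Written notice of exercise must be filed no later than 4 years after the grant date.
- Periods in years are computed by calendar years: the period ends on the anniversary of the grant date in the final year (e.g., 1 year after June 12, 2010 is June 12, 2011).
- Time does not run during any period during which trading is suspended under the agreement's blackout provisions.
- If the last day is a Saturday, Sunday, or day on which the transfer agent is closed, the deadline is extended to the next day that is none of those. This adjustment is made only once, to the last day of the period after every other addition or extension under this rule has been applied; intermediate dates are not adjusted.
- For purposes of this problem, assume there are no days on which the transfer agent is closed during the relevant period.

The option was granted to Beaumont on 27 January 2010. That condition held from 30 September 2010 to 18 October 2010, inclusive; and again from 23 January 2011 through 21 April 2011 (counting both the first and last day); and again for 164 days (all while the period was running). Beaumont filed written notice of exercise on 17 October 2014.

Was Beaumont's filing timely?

Yes

4 years after 27 January 2010 is January 27, 2014.
From September 30, 2010 through October 18, 2010 inclusive is 19 days; tolling adds 19 days: January 27, 2014 + 19 days = February 15, 2014.
From January 23, 2011 through April 21, 2011 inclusive is 89 days; tolling adds 89 days: February 15, 2014 + 89 days = May 15, 2014.
Tolling adds 164 days: May 15, 2014 + 164 days = October 26, 2014.
October 26, 2014 is Sunday. The next qualifying day is October 27, 2014.
The deadline is October 27, 2014; the filing on October 17, 2014 is on or before that date.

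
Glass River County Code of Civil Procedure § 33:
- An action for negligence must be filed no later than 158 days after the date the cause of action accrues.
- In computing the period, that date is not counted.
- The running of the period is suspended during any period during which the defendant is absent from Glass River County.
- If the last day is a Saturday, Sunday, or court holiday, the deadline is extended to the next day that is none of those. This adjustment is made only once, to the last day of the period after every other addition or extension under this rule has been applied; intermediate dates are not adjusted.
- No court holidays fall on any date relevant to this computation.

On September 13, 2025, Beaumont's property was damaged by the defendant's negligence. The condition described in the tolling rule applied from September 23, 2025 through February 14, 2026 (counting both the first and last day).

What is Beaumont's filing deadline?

July 13, 2026

158 days after September 13, 2025 is February 18, 2026.
From September 23, 2025 through February 14, 2026 inclusive is 145 days; tolling adds 145 days: February 18, 2026 + 145 days = July 13, 2026.
July 13, 2026 is a Monday and not a court holiday, so no extension applies.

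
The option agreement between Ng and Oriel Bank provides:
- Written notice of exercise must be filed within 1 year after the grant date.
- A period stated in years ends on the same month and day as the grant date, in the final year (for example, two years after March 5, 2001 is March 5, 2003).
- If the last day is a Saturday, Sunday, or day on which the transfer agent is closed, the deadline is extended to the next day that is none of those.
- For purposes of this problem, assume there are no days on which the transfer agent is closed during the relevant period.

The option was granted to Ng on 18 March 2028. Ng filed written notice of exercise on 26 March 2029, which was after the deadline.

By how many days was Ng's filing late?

7 days

1 year after 18 March 2028 is March 18, 2029.
March 18, 2029 is Sunday. The next qualifying day is March 19, 2029.
The deadline is March 19, 2029; from March 19, 2029 to March 26, 2029 is 7 days.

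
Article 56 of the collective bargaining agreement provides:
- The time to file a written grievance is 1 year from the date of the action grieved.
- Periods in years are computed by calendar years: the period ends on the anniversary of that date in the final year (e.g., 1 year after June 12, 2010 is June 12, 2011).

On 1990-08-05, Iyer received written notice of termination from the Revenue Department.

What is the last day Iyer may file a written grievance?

1 year after 1990-08-05 is August 5, 1991.

August 5, 1991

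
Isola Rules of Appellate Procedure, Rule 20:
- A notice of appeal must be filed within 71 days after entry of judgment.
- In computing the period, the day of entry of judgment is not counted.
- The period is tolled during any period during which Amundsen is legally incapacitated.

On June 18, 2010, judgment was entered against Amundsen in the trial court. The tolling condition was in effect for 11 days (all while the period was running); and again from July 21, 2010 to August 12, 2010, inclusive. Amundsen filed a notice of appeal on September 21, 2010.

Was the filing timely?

Yes

71 days after June 18, 2010 is August 28, 2010.
Tolling adds 11 days: August 28, 2010 + 11 days = September 8, 2010.
From July 21, 2010 through August 12, 2010 inclusive is 23 days; tolling adds 23 days: September 8, 2010 + 23 days = October 1, 2010.
The deadline is October 1, 2010; the filing on September 21, 2010 is on or before that date.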